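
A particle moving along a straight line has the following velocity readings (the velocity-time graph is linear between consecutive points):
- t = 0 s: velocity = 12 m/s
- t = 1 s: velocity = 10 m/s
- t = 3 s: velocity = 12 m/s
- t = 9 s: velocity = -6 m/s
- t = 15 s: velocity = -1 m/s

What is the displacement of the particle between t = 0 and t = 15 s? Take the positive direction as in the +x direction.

30 m

Net displacement equals the area under the velocity-time graph (areas below the axis count negative).
0–1 s: ½(12 + 10)(1) = 11 m
1–3 s: ½(10 + 12)(2) = 22 m
3–9 s: ½(12 + -6)(6) = 18 m
9–15 s: ½(-6 + -1)(6) = -21 m
Net displacement = 30 m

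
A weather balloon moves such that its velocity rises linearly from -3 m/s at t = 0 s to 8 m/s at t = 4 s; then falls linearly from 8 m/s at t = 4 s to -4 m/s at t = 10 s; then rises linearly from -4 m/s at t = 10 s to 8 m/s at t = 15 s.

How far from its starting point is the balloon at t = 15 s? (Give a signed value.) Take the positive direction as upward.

32 m

Displacement is the signed area under the v-t curve.
0–4 s: ½(-3 + 8)(4) = 10 m
4–10 s: ½(8 + -4)(6) = 12 m
10–15 s: ½(-4 + 8)(5) = 10 m
Net displacement = 32 m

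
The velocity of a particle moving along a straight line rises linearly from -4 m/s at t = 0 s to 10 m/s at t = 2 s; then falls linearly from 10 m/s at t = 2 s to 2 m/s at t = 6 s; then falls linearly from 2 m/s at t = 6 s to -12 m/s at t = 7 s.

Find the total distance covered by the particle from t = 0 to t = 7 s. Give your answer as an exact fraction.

263/7 m

Total distance travelled is ∫|v| dt — sum the magnitudes of each area piece.
0–2 s: v = 0 at t = 4/7 s; triangle areas 8/7 + 50/7 = 58/7 m
2–6 s: |½(10 + 2)(4)| = 24 m
6–7 s: v = 0 at t = 43/7 s; triangle areas 1/7 + 36/7 = 37/7 m
Total distance = 263/7 m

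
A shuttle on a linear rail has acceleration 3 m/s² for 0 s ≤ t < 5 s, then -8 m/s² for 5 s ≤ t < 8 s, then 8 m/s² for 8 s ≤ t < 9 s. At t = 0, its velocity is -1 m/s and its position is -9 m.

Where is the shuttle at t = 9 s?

23.5 m

On each constant-a segment, Δv = aΔt and Δx = v₀Δt + ½aΔt²; chain segment to segment.
0–5 s: v starts -1 m/s; Δx = -1·5 + ½·3·5² = 32.5 m; v ends 14 m/s.
5–8 s: v starts 14 m/s; Δx = 14·3 + ½·-8·3² = 6 m; v ends -10 m/s.
8–9 s: v starts -10 m/s; Δx = -10·1 + ½·8·1² = -6 m; v ends -2 m/s.
x(9) = -9 + Σ Δx = 23.5 m.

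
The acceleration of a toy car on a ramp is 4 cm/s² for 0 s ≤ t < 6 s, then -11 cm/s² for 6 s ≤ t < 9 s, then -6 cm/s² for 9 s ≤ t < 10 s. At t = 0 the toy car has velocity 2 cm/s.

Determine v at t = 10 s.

-13 cm/s

Δv equals the area under the a-t graph; then v = v₀ + Δv.
0–6 s: 4 × 6 = 24 cm/s
6–9 s: -11 × 3 = -33 cm/s
9–10 s: -6 × 1 = -6 cm/s
Δv = -15 cm/s, so v(10) = 2 + (-15) = -13 cm/s.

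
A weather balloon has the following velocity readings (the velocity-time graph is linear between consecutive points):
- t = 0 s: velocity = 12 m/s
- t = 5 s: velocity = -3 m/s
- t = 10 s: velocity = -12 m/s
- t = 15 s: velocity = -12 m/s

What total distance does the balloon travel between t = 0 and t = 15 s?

Distance (not displacement) is the total path length: add the absolute areas under v-t.
0–5 s: v = 0 at t = 4 s; triangle areas 24 + 1.5 = 25.5 m
5–10 s: |½(-3 + -12)(5)| = 37.5 m
10–15 s: |-12| × 5 = 60 m
Total distance = 123 m

123 m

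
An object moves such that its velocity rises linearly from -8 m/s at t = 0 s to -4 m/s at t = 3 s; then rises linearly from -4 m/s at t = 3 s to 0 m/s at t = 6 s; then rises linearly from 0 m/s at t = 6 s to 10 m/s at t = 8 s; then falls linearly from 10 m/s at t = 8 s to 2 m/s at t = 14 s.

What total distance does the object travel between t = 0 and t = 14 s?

70 m

Distance (not displacement) is the total path length: add the absolute areas under v-t.
0–3 s: |½(-8 + -4)(3)| = 18 m
3–6 s: |½(-4 + 0)(3)| = 6 m
6–8 s: |½(0 + 10)(2)| = 10 m
8–14 s: |½(10 + 2)(6)| = 36 m
Total distance = 70 m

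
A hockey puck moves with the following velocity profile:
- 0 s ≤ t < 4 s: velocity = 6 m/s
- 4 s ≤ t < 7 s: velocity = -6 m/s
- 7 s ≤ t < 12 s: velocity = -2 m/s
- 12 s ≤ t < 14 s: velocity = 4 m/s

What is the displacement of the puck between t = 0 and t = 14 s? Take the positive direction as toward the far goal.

4 m

Displacement is the signed area under the v-t curve.
0–4 s: 6 × 4 = 24 m
4–7 s: -6 × 3 = -18 m
7–12 s: -2 × 5 = -10 m
12–14 s: 4 × 2 = 8 m
Net displacement = 4 m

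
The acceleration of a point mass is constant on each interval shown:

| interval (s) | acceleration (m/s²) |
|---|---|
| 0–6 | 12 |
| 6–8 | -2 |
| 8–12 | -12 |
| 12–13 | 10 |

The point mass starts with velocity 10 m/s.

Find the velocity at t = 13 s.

Δv equals the area under the a-t graph; then v = v₀ + Δv.
0–6 s: 12 × 6 = 72 m/s
6–8 s: -2 × 2 = -4 m/s
8–12 s: -12 × 4 = -48 m/s
12–13 s: 10 × 1 = 10 m/s
Δv = 30 m/s, so v(13) = 10 + (30) = 40 m/s.

40 m/s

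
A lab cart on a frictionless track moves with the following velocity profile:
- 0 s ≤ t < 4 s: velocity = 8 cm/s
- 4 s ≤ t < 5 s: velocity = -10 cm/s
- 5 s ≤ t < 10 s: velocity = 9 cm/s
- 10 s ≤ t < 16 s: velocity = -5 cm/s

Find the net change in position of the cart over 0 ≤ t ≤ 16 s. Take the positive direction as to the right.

Displacement is the signed area under the v-t curve.
0–4 s: 8 × 4 = 32 cm
4–5 s: -10 × 1 = -10 cm
5–10 s: 9 × 5 = 45 cm
10–16 s: -5 × 6 = -30 cm
Net displacement = 37 cm

37 cm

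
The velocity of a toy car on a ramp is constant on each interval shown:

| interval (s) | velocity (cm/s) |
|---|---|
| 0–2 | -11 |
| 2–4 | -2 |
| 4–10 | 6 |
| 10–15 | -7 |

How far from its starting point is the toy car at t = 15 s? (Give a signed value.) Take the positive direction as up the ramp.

-25 cm

Displacement is the signed area under the v-t curve.
0–2 s: -11 × 2 = -22 cm
2–4 s: -2 × 2 = -4 cm
4–10 s: 6 × 6 = 36 cm
10–15 s: -7 × 5 = -35 cm
Net displacement = -25 cm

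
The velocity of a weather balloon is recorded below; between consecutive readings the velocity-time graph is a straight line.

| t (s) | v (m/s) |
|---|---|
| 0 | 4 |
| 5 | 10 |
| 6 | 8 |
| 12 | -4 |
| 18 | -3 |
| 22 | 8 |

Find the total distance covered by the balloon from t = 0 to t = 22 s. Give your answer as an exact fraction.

Distance (not displacement) is the total path length: add the absolute areas under v-t.
0–5 s: |½(4 + 10)(5)| = 35 m
5–6 s: |½(10 + 8)(1)| = 9 m
6–12 s: v = 0 at t = 10 s; triangle areas 16 + 4 = 20 m
12–18 s: |½(-4 + -3)(6)| = 21 m
18–22 s: v = 0 at t = 210/11 s; triangle areas 18/11 + 128/11 = 146/11 m
Total distance = 1081/11 m

1081/11 m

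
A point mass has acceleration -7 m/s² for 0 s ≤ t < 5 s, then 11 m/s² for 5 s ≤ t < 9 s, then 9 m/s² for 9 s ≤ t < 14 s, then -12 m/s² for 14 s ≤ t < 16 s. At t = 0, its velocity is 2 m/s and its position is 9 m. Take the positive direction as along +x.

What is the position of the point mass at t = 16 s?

On each constant-a segment, Δv = aΔt and Δx = v₀Δt + ½aΔt²; chain segment to segment.
0–5 s: v starts 2 m/s; Δx = 2·5 + ½·-7·5² = -77.5 m; v ends -33 m/s.
5–9 s: v starts -33 m/s; Δx = -33·4 + ½·11·4² = -44 m; v ends 11 m/s.
9–14 s: v starts 11 m/s; Δx = 11·5 + ½·9·5² = 167.5 m; v ends 56 m/s.
14–16 s: v starts 56 m/s; Δx = 56·2 + ½·-12·2² = 88 m; v ends 32 m/s.
x(16) = 9 + Σ Δx = 143 m.

143 m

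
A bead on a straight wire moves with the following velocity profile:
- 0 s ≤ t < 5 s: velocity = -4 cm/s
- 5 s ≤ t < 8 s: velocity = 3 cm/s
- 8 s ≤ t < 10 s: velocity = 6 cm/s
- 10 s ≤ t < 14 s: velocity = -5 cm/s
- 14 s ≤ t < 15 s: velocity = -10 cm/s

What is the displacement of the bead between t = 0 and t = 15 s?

-29 cm

Displacement is the signed area under the v-t curve.
0–5 s: -4 × 5 = -20 cm
5–8 s: 3 × 3 = 9 cm
8–10 s: 6 × 2 = 12 cm
10–14 s: -5 × 4 = -20 cm
14–15 s: -10 × 1 = -10 cm
Net displacement = -29 cm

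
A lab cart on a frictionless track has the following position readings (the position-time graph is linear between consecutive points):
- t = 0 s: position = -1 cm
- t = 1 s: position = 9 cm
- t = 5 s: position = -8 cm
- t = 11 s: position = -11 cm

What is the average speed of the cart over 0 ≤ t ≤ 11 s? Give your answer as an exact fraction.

Average speed = (total path length)/(elapsed time); on a piecewise-linear x-t graph the path length is Σ|Δx|.
0–1 s: |Δx| = |9 − -1| = 10 cm
1–5 s: |Δx| = |-8 − 9| = 17 cm
5–11 s: |Δx| = |-11 − -8| = 3 cm
Total path = 30 cm; average speed = 30/11 = 30/11 cm/s.

30/11 cm/s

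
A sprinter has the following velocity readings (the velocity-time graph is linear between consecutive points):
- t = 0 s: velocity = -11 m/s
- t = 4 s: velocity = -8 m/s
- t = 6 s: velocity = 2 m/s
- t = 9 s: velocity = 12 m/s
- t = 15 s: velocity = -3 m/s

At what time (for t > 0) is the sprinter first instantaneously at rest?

t = 5.6 s

v changes sign on 4–6 s (from -8 to 2); the graph is linear there, so v = 0 at t = 4 + (8)·(6 − 4)/(2 − -8) = 5.6 s.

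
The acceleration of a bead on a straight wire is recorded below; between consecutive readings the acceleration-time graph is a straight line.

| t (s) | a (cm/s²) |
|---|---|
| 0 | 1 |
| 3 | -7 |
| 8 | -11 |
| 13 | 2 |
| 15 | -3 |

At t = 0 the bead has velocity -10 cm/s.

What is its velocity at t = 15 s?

-87.5 cm/s

Δv equals the area under the a-t graph; then v = v₀ + Δv.
0–3 s: ½(1 + -7)(3) = -9 cm/s
3–8 s: ½(-7 + -11)(5) = -45 cm/s
8–13 s: ½(-11 + 2)(5) = -22.5 cm/s
13–15 s: ½(2 + -3)(2) = -1 cm/s
Δv = -77.5 cm/s, so v(15) = -10 + (-77.5) = -87.5 cm/s.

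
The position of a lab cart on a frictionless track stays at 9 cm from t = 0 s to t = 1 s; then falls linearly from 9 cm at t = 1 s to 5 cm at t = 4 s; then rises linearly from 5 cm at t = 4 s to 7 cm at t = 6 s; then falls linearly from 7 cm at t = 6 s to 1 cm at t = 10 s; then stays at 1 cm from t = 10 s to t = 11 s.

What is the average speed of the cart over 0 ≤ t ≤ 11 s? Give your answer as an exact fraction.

12/11 cm/s

Average speed = (total path length)/(elapsed time); on a piecewise-linear x-t graph the path length is Σ|Δx|.
0–1 s: |Δx| = |9 − 9| = 0 cm
1–4 s: |Δx| = |5 − 9| = 4 cm
4–6 s: |Δx| = |7 − 5| = 2 cm
6–10 s: |Δx| = |1 − 7| = 6 cm
10–11 s: |Δx| = |1 − 1| = 0 cm
Total path = 12 cm; average speed = 12/11 = 12/11 cm/s.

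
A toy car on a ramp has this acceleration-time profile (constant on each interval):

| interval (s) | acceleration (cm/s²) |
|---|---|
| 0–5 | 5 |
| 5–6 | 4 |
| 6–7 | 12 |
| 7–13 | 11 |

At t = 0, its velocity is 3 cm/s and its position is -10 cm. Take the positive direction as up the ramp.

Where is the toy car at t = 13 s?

597.5 cm

On each constant-a segment, Δv = aΔt and Δx = v₀Δt + ½aΔt²; chain segment to segment.
0–5 s: v starts 3 cm/s; Δx = 3·5 + ½·5·5² = 77.5 cm; v ends 28 cm/s.
5–6 s: v starts 28 cm/s; Δx = 28·1 + ½·4·1² = 30 cm; v ends 32 cm/s.
6–7 s: v starts 32 cm/s; Δx = 32·1 + ½·12·1² = 38 cm; v ends 44 cm/s.
7–13 s: v starts 44 cm/s; Δx = 44·6 + ½·11·6² = 462 cm; v ends 110 cm/s.
x(13) = -10 + Σ Δx = 597.5 cm.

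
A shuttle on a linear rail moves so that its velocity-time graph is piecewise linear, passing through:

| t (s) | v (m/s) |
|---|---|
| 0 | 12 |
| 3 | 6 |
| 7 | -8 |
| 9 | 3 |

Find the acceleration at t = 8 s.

5.5 m/s²

Acceleration is the slope of the v-t graph on 7–9 s: (3 − -8)/(9 − 7) = 5.5 m/s².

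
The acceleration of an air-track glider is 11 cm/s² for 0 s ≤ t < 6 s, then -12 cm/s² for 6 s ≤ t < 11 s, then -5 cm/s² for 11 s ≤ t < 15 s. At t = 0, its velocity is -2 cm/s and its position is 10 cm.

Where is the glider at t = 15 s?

On each constant-a segment, Δv = aΔt and Δx = v₀Δt + ½aΔt²; chain segment to segment.
0–6 s: v starts -2 cm/s; Δx = -2·6 + ½·11·6² = 186 cm; v ends 64 cm/s.
6–11 s: v starts 64 cm/s; Δx = 64·5 + ½·-12·5² = 170 cm; v ends 4 cm/s.
11–15 s: v starts 4 cm/s; Δx = 4·4 + ½·-5·4² = -24 cm; v ends -16 cm/s.
x(15) = 10 + Σ Δx = 342 cm.

342 cm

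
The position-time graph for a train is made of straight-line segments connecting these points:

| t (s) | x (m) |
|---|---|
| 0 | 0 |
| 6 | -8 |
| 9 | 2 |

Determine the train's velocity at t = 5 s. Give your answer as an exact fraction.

Velocity is the slope of the x-t graph on 0–6 s: (-8 − 0)/(6 − 0) = -4/3 m/s.

-4/3 m/s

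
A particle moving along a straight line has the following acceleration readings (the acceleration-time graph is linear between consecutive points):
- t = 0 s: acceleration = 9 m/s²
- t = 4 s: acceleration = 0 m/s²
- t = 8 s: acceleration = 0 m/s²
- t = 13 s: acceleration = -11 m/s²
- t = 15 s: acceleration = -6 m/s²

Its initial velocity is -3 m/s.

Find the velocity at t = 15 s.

Δv equals the area under the a-t graph; then v = v₀ + Δv.
0–4 s: ½(9 + 0)(4) = 18 m/s
4–8 s: 0 × 4 = 0 m/s
8–13 s: ½(0 + -11)(5) = -27.5 m/s
13–15 s: ½(-11 + -6)(2) = -17 m/s
Δv = -26.5 m/s, so v(15) = -3 + (-26.5) = -29.5 m/s.

-29.5 m/s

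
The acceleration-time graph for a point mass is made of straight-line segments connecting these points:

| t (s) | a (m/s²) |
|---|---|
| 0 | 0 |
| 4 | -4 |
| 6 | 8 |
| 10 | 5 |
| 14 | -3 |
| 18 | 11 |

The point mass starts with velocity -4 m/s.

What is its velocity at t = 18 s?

38 m/s

Δv equals the area under the a-t graph; then v = v₀ + Δv.
0–4 s: ½(0 + -4)(4) = -8 m/s
4–6 s: ½(-4 + 8)(2) = 4 m/s
6–10 s: ½(8 + 5)(4) = 26 m/s
10–14 s: ½(5 + -3)(4) = 4 m/s
14–18 s: ½(-3 + 11)(4) = 16 m/s
Δv = 42 m/s, so v(18) = -4 + (42) = 38 m/s.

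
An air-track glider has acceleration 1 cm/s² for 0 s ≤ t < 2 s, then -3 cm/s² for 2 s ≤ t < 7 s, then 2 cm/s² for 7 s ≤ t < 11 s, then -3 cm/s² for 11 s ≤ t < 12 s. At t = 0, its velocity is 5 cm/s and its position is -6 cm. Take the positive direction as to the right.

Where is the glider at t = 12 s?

-14 cm

On each constant-a segment, Δv = aΔt and Δx = v₀Δt + ½aΔt²; chain segment to segment.
0–2 s: v starts 5 cm/s; Δx = 5·2 + ½·1·2² = 12 cm; v ends 7 cm/s.
2–7 s: v starts 7 cm/s; Δx = 7·5 + ½·-3·5² = -2.5 cm; v ends -8 cm/s.
7–11 s: v starts -8 cm/s; Δx = -8·4 + ½·2·4² = -16 cm; v ends 0 cm/s.
11–12 s: v starts 0 cm/s; Δx = 0·1 + ½·-3·1² = -1.5 cm; v ends -3 cm/s.
x(12) = -6 + Σ Δx = -14 cm.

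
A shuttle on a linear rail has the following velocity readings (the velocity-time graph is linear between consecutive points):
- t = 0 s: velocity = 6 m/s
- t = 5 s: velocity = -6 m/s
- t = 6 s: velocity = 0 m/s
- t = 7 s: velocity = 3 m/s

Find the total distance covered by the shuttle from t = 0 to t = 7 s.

19.5 m

Total distance travelled is ∫|v| dt — sum the magnitudes of each area piece.
0–5 s: v = 0 at t = 2.5 s; triangle areas 7.5 + 7.5 = 15 m
5–6 s: |½(-6 + 0)(1)| = 3 m
6–7 s: |½(0 + 3)(1)| = 1.5 m
Total distance = 19.5 m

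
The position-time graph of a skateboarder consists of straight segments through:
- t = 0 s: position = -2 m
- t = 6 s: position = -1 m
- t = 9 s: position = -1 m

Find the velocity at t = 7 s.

Velocity is the slope of the x-t graph on 6–9 s: (-1 − -1)/(9 − 6) = 0 m/s.

0 m/s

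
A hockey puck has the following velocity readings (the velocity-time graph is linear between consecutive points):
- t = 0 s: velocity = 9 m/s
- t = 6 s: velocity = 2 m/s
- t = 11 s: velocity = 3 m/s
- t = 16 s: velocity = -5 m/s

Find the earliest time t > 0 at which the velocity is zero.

v changes sign on 11–16 s (from 3 to -5); the graph is linear there, so v = 0 at t = 11 + (-3)·(16 − 11)/(-5 − 3) = 12.875 s.

t = 12.875 s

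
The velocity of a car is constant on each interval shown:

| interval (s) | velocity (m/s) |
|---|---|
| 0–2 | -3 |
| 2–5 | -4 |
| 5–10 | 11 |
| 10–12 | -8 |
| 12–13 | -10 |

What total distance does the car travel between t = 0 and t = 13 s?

Total distance travelled is ∫|v| dt — sum the magnitudes of each area piece.
0–2 s: |-3| × 2 = 6 m
2–5 s: |-4| × 3 = 12 m
5–10 s: |11| × 5 = 55 m
10–12 s: |-8| × 2 = 16 m
12–13 s: |-10| × 1 = 10 m
Total distance = 99 m

99 m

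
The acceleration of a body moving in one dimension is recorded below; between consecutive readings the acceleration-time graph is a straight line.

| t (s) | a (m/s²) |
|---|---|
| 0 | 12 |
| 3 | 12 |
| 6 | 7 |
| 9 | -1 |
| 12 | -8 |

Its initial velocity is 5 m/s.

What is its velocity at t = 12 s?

65 m/s

Δv equals the area under the a-t graph; then v = v₀ + Δv.
0–3 s: 12 × 3 = 36 m/s
3–6 s: ½(12 + 7)(3) = 28.5 m/s
6–9 s: ½(7 + -1)(3) = 9 m/s
9–12 s: ½(-1 + -8)(3) = -13.5 m/s
Δv = 60 m/s, so v(12) = 5 + (60) = 65 m/s.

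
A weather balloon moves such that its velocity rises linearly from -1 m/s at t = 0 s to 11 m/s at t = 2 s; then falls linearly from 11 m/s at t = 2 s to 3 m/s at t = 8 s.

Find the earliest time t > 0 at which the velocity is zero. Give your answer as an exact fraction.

t = 1/6 s

v changes sign on 0–2 s (from -1 to 11); the graph is linear there, so v = 0 at t = 0 + (1)·(2 − 0)/(11 − -1) = 1/6 s.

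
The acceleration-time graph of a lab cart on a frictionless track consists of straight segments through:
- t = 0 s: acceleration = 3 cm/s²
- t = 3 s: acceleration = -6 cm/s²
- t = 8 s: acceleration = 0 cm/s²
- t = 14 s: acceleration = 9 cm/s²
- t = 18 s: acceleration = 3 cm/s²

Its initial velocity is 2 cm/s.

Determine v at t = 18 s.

33.5 cm/s

Δv equals the area under the a-t graph; then v = v₀ + Δv.
0–3 s: ½(3 + -6)(3) = -4.5 cm/s
3–8 s: ½(-6 + 0)(5) = -15 cm/s
8–14 s: ½(0 + 9)(6) = 27 cm/s
14–18 s: ½(9 + 3)(4) = 24 cm/s
Δv = 31.5 cm/s, so v(18) = 2 + (31.5) = 33.5 cm/s.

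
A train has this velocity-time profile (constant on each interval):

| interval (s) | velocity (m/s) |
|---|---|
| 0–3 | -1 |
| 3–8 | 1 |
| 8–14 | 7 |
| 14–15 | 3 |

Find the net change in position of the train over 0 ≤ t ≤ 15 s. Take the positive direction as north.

Net displacement equals the area under the velocity-time graph (areas below the axis count negative).
0–3 s: -1 × 3 = -3 m
3–8 s: 1 × 5 = 5 m
8–14 s: 7 × 6 = 42 m
14–15 s: 3 × 1 = 3 m
Net displacement = 47 m

47 m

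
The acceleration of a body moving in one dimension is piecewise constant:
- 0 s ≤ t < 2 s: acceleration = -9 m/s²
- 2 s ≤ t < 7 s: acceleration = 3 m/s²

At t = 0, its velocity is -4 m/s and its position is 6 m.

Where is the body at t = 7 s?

On each constant-a segment, Δv = aΔt and Δx = v₀Δt + ½aΔt²; chain segment to segment.
0–2 s: v starts -4 m/s; Δx = -4·2 + ½·-9·2² = -26 m; v ends -22 m/s.
2–7 s: v starts -22 m/s; Δx = -22·5 + ½·3·5² = -72.5 m; v ends -7 m/s.
x(7) = 6 + Σ Δx = -92.5 m.

-92.5 m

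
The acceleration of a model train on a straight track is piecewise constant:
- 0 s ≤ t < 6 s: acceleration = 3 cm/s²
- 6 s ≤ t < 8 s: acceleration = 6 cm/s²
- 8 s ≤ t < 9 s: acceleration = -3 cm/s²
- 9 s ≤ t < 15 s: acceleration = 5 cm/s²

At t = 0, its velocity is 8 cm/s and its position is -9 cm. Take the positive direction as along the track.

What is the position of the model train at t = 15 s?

493.5 cm

On each constant-a segment, Δv = aΔt and Δx = v₀Δt + ½aΔt²; chain segment to segment.
0–6 s: v starts 8 cm/s; Δx = 8·6 + ½·3·6² = 102 cm; v ends 26 cm/s.
6–8 s: v starts 26 cm/s; Δx = 26·2 + ½·6·2² = 64 cm; v ends 38 cm/s.
8–9 s: v starts 38 cm/s; Δx = 38·1 + ½·-3·1² = 36.5 cm; v ends 35 cm/s.
9–15 s: v starts 35 cm/s; Δx = 35·6 + ½·5·6² = 300 cm; v ends 65 cm/s.
x(15) = -9 + Σ Δx = 493.5 cm.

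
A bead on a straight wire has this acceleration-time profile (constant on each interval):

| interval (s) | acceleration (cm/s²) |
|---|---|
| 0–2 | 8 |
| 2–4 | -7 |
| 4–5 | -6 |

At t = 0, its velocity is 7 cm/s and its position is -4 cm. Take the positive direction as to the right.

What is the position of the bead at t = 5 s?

On each constant-a segment, Δv = aΔt and Δx = v₀Δt + ½aΔt²; chain segment to segment.
0–2 s: v starts 7 cm/s; Δx = 7·2 + ½·8·2² = 30 cm; v ends 23 cm/s.
2–4 s: v starts 23 cm/s; Δx = 23·2 + ½·-7·2² = 32 cm; v ends 9 cm/s.
4–5 s: v starts 9 cm/s; Δx = 9·1 + ½·-6·1² = 6 cm; v ends 3 cm/s.
x(5) = -4 + Σ Δx = 64 cm.

64 cm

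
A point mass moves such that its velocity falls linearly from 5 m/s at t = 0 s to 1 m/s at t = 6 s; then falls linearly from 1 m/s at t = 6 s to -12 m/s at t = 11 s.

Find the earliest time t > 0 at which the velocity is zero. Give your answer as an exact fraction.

t = 83/13 s

v changes sign on 6–11 s (from 1 to -12); the graph is linear there, so v = 0 at t = 6 + (-1)·(11 − 6)/(-12 − 1) = 83/13 s.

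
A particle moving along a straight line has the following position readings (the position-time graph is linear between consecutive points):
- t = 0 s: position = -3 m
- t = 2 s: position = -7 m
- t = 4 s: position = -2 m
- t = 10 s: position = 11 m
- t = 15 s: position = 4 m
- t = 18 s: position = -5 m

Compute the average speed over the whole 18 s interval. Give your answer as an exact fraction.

Average speed = (total path length)/(elapsed time); on a piecewise-linear x-t graph the path length is Σ|Δx|.
0–2 s: |Δx| = |-7 − -3| = 4 m
2–4 s: |Δx| = |-2 − -7| = 5 m
4–10 s: |Δx| = |11 − -2| = 13 m
10–15 s: |Δx| = |4 − 11| = 7 m
15–18 s: |Δx| = |-5 − 4| = 9 m
Total path = 38 m; average speed = 38/18 = 19/9 m/s.

19/9 m/s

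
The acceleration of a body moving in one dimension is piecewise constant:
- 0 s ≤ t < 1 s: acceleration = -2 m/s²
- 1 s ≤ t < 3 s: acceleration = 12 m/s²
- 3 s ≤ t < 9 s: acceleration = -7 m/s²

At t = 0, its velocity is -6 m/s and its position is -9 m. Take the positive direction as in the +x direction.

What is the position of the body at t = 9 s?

-38 m

On each constant-a segment, Δv = aΔt and Δx = v₀Δt + ½aΔt²; chain segment to segment.
0–1 s: v starts -6 m/s; Δx = -6·1 + ½·-2·1² = -7 m; v ends -8 m/s.
1–3 s: v starts -8 m/s; Δx = -8·2 + ½·12·2² = 8 m; v ends 16 m/s.
3–9 s: v starts 16 m/s; Δx = 16·6 + ½·-7·6² = -30 m; v ends -26 m/s.
x(9) = -9 + Σ Δx = -38 m.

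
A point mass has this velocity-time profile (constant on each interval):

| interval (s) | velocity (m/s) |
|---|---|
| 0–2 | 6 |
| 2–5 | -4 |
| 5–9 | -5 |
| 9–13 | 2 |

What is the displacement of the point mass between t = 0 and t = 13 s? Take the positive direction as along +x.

-12 m

Net displacement equals the area under the velocity-time graph (areas below the axis count negative).
0–2 s: 6 × 2 = 12 m
2–5 s: -4 × 3 = -12 m
5–9 s: -5 × 4 = -20 m
9–13 s: 2 × 4 = 8 m
Net displacement = -12 m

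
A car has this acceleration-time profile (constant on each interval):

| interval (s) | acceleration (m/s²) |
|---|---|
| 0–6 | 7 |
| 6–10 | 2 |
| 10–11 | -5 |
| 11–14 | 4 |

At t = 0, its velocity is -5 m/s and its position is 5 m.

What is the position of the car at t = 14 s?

445.5 m

On each constant-a segment, Δv = aΔt and Δx = v₀Δt + ½aΔt²; chain segment to segment.
0–6 s: v starts -5 m/s; Δx = -5·6 + ½·7·6² = 96 m; v ends 37 m/s.
6–10 s: v starts 37 m/s; Δx = 37·4 + ½·2·4² = 164 m; v ends 45 m/s.
10–11 s: v starts 45 m/s; Δx = 45·1 + ½·-5·1² = 42.5 m; v ends 40 m/s.
11–14 s: v starts 40 m/s; Δx = 40·3 + ½·4·3² = 138 m; v ends 52 m/s.
x(14) = 5 + Σ Δx = 445.5 m.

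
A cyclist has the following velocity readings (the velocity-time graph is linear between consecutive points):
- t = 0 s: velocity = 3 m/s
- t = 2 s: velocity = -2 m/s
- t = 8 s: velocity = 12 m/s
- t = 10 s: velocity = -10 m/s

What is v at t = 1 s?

0.5 m/s

On 0–2 s the graph is linear from 3 to -2 m/s: v(1) = 3 + (-2 − 3)·(1 − 0)/(2 − 0) = 0.5 m/s.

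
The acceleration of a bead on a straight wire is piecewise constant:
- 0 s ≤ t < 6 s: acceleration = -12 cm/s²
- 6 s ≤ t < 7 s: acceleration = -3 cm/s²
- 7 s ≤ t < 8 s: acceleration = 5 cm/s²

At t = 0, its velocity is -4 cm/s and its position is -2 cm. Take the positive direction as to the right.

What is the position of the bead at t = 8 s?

-396 cm

On each constant-a segment, Δv = aΔt and Δx = v₀Δt + ½aΔt²; chain segment to segment.
0–6 s: v starts -4 cm/s; Δx = -4·6 + ½·-12·6² = -240 cm; v ends -76 cm/s.
6–7 s: v starts -76 cm/s; Δx = -76·1 + ½·-3·1² = -77.5 cm; v ends -79 cm/s.
7–8 s: v starts -79 cm/s; Δx = -79·1 + ½·5·1² = -76.5 cm; v ends -74 cm/s.
x(8) = -2 + Σ Δx = -396 cm.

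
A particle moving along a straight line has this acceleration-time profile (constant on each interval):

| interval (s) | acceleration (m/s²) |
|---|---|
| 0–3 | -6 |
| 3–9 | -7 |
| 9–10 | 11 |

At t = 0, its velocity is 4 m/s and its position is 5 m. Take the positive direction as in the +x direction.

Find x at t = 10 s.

On each constant-a segment, Δv = aΔt and Δx = v₀Δt + ½aΔt²; chain segment to segment.
0–3 s: v starts 4 m/s; Δx = 4·3 + ½·-6·3² = -15 m; v ends -14 m/s.
3–9 s: v starts -14 m/s; Δx = -14·6 + ½·-7·6² = -210 m; v ends -56 m/s.
9–10 s: v starts -56 m/s; Δx = -56·1 + ½·11·1² = -50.5 m; v ends -45 m/s.
x(10) = 5 + Σ Δx = -270.5 m.

-270.5 m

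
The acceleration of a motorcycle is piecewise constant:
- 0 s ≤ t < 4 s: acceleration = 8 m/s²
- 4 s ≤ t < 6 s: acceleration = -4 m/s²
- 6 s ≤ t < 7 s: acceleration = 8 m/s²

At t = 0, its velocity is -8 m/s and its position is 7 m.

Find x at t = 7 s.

On each constant-a segment, Δv = aΔt and Δx = v₀Δt + ½aΔt²; chain segment to segment.
0–4 s: v starts -8 m/s; Δx = -8·4 + ½·8·4² = 32 m; v ends 24 m/s.
4–6 s: v starts 24 m/s; Δx = 24·2 + ½·-4·2² = 40 m; v ends 16 m/s.
6–7 s: v starts 16 m/s; Δx = 16·1 + ½·8·1² = 20 m; v ends 24 m/s.
x(7) = 7 + Σ Δx = 99 m.

99 m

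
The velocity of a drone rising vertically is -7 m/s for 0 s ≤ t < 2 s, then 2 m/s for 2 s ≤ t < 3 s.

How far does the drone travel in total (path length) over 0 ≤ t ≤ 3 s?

Total distance travelled is ∫|v| dt — sum the magnitudes of each area piece.
0–2 s: |-7| × 2 = 14 m
2–3 s: |2| × 1 = 2 m
Total distance = 16 m

16 m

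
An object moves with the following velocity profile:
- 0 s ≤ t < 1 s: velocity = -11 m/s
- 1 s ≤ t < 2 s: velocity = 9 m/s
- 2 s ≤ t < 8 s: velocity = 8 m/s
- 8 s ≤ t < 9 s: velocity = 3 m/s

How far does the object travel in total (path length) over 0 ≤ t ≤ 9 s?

Total distance travelled is ∫|v| dt — sum the magnitudes of each area piece.
0–1 s: |-11| × 1 = 11 m
1–2 s: |9| × 1 = 9 m
2–8 s: |8| × 6 = 48 m
8–9 s: |3| × 1 = 3 m
Total distance = 71 m

71 m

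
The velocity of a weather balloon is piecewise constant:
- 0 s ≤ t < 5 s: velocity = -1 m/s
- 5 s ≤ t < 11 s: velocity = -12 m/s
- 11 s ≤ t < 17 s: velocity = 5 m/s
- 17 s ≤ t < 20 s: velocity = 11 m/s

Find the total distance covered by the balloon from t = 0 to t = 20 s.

140 m

Distance (not displacement) is the total path length: add the absolute areas under v-t.
0–5 s: |-1| × 5 = 5 m
5–11 s: |-12| × 6 = 72 m
11–17 s: |5| × 6 = 30 m
17–20 s: |11| × 3 = 33 m
Total distance = 140 m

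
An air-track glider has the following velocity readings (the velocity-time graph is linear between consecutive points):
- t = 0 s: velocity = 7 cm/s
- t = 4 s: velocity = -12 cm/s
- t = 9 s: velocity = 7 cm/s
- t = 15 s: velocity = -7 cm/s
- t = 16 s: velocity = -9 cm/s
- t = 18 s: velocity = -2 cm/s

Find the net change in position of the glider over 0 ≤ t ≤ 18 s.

Displacement is the signed area under the v-t curve.
0–4 s: ½(7 + -12)(4) = -10 cm
4–9 s: ½(-12 + 7)(5) = -12.5 cm
9–15 s: ½(7 + -7)(6) = 0 cm
15–16 s: ½(-7 + -9)(1) = -8 cm
16–18 s: ½(-9 + -2)(2) = -11 cm
Net displacement = -41.5 cm

-41.5 cm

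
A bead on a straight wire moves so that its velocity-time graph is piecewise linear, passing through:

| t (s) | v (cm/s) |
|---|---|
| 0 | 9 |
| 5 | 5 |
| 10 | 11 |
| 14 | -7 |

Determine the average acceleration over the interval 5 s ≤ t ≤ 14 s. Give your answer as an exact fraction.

-4/3 cm/s²

Average acceleration = Δv/Δt = (-7 − 5)/(14 − 5) = -4/3 cm/s².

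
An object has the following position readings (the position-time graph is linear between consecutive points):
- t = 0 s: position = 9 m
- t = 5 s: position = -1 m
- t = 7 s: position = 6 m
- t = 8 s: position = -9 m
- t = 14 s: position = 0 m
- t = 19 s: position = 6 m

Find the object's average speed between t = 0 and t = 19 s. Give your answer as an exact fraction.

Average speed = (total path length)/(elapsed time); on a piecewise-linear x-t graph the path length is Σ|Δx|.
0–5 s: |Δx| = |-1 − 9| = 10 m
5–7 s: |Δx| = |6 − -1| = 7 m
7–8 s: |Δx| = |-9 − 6| = 15 m
8–14 s: |Δx| = |0 − -9| = 9 m
14–19 s: |Δx| = |6 − 0| = 6 m
Total path = 47 m; average speed = 47/19 = 47/19 m/s.

47/19 m/s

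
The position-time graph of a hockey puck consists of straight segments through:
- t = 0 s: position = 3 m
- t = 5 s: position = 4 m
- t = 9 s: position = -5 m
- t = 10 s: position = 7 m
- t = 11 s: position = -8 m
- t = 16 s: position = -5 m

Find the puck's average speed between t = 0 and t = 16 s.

2.5 m/s

Average speed = (total path length)/(elapsed time); on a piecewise-linear x-t graph the path length is Σ|Δx|.
0–5 s: |Δx| = |4 − 3| = 1 m
5–9 s: |Δx| = |-5 − 4| = 9 m
9–10 s: |Δx| = |7 − -5| = 12 m
10–11 s: |Δx| = |-8 − 7| = 15 m
11–16 s: |Δx| = |-5 − -8| = 3 m
Total path = 40 m; average speed = 40/16 = 2.5 m/s.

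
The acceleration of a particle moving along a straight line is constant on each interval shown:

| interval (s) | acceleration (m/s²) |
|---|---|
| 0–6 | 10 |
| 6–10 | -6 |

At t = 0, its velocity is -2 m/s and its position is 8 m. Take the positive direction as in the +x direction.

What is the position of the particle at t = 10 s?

360 m

On each constant-a segment, Δv = aΔt and Δx = v₀Δt + ½aΔt²; chain segment to segment.
0–6 s: v starts -2 m/s; Δx = -2·6 + ½·10·6² = 168 m; v ends 58 m/s.
6–10 s: v starts 58 m/s; Δx = 58·4 + ½·-6·4² = 184 m; v ends 34 m/s.
x(10) = 8 + Σ Δx = 360 m.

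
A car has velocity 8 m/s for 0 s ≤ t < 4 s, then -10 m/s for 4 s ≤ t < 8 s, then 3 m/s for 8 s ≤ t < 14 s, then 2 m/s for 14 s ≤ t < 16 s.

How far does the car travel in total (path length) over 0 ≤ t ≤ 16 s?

94 m

Total distance travelled is ∫|v| dt — sum the magnitudes of each area piece.
0–4 s: |8| × 4 = 32 m
4–8 s: |-10| × 4 = 40 m
8–14 s: |3| × 6 = 18 m
14–16 s: |2| × 2 = 4 m
Total distance = 94 m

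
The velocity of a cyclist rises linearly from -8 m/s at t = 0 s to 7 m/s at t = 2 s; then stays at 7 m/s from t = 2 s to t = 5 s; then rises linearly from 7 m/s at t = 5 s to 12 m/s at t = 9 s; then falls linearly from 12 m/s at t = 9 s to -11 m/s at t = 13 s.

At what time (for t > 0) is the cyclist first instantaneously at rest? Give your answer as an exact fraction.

t = 16/15 s

v changes sign on 0–2 s (from -8 to 7); the graph is linear there, so v = 0 at t = 0 + (8)·(2 − 0)/(7 − -8) = 16/15 s.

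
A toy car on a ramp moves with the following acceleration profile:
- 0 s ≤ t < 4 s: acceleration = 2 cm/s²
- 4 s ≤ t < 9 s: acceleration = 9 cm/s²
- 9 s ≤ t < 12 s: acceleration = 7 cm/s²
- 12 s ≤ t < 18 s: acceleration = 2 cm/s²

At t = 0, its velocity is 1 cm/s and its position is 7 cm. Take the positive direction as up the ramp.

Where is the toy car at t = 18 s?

864 cm

On each constant-a segment, Δv = aΔt and Δx = v₀Δt + ½aΔt²; chain segment to segment.
0–4 s: v starts 1 cm/s; Δx = 1·4 + ½·2·4² = 20 cm; v ends 9 cm/s.
4–9 s: v starts 9 cm/s; Δx = 9·5 + ½·9·5² = 157.5 cm; v ends 54 cm/s.
9–12 s: v starts 54 cm/s; Δx = 54·3 + ½·7·3² = 193.5 cm; v ends 75 cm/s.
12–18 s: v starts 75 cm/s; Δx = 75·6 + ½·2·6² = 486 cm; v ends 87 cm/s.
x(18) = 7 + Σ Δx = 864 cm.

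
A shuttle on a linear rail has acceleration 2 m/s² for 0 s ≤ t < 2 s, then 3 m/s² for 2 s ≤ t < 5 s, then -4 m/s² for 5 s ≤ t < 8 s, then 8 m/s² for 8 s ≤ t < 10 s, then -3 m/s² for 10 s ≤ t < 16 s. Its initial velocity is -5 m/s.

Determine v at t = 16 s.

Δv equals the area under the a-t graph; then v = v₀ + Δv.
0–2 s: 2 × 2 = 4 m/s
2–5 s: 3 × 3 = 9 m/s
5–8 s: -4 × 3 = -12 m/s
8–10 s: 8 × 2 = 16 m/s
10–16 s: -3 × 6 = -18 m/s
Δv = -1 m/s, so v(16) = -5 + (-1) = -6 m/s.

-6 m/s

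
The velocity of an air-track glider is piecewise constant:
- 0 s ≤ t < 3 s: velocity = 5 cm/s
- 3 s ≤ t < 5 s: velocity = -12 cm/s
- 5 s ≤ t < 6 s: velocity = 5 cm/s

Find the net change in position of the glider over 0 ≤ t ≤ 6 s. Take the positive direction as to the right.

-4 cm

Displacement is the signed area under the v-t curve.
0–3 s: 5 × 3 = 15 cm
3–5 s: -12 × 2 = -24 cm
5–6 s: 5 × 1 = 5 cm
Net displacement = -4 cm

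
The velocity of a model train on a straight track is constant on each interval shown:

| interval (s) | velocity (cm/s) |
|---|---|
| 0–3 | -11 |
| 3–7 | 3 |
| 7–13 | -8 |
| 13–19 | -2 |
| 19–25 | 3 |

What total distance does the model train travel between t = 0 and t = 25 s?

Distance (not displacement) is the total path length: add the absolute areas under v-t.
0–3 s: |-11| × 3 = 33 cm
3–7 s: |3| × 4 = 12 cm
7–13 s: |-8| × 6 = 48 cm
13–19 s: |-2| × 6 = 12 cm
19–25 s: |3| × 6 = 18 cm
Total distance = 123 cm

123 cm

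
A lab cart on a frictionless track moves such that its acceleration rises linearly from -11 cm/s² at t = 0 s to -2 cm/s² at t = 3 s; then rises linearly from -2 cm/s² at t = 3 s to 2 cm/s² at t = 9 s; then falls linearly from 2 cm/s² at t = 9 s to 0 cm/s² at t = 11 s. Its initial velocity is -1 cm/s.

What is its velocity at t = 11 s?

-18.5 cm/s

Δv equals the area under the a-t graph; then v = v₀ + Δv.
0–3 s: ½(-11 + -2)(3) = -19.5 cm/s
3–9 s: ½(-2 + 2)(6) = 0 cm/s
9–11 s: ½(2 + 0)(2) = 2 cm/s
Δv = -17.5 cm/s, so v(11) = -1 + (-17.5) = -18.5 cm/s.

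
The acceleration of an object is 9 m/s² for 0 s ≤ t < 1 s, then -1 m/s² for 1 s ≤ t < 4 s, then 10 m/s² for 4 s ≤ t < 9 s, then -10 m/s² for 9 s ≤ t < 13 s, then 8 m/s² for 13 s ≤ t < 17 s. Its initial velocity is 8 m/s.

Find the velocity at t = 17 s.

Δv equals the area under the a-t graph; then v = v₀ + Δv.
0–1 s: 9 × 1 = 9 m/s
1–4 s: -1 × 3 = -3 m/s
4–9 s: 10 × 5 = 50 m/s
9–13 s: -10 × 4 = -40 m/s
13–17 s: 8 × 4 = 32 m/s
Δv = 48 m/s, so v(17) = 8 + (48) = 56 m/s.

56 m/s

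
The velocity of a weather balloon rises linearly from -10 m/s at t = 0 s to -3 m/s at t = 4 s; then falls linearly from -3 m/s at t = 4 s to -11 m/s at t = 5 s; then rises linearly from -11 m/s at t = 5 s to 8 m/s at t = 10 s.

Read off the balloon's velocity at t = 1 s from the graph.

On 0–4 s the graph is linear from -10 to -3 m/s: v(1) = -10 + (-3 − -10)·(1 − 0)/(4 − 0) = -8.25 m/s.

-8.25 m/s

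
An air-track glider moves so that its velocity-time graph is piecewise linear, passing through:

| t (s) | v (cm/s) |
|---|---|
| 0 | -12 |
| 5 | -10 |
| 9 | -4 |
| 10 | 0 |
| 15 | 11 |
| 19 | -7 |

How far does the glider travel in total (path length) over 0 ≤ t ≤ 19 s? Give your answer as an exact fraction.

2365/18 cm

Total distance travelled is ∫|v| dt — sum the magnitudes of each area piece.
0–5 s: |½(-12 + -10)(5)| = 55 cm
5–9 s: |½(-10 + -4)(4)| = 28 cm
9–10 s: |½(-4 + 0)(1)| = 2 cm
10–15 s: |½(0 + 11)(5)| = 27.5 cm
15–19 s: v = 0 at t = 157/9 s; triangle areas 121/9 + 49/9 = 170/9 cm
Total distance = 2365/18 cm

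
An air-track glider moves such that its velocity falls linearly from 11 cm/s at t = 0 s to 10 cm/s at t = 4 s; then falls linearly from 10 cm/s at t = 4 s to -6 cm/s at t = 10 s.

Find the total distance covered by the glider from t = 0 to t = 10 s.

67.5 cm

Total distance travelled is ∫|v| dt — sum the magnitudes of each area piece.
0–4 s: |½(11 + 10)(4)| = 42 cm
4–10 s: v = 0 at t = 7.75 s; triangle areas 18.75 + 6.75 = 25.5 cm
Total distance = 67.5 cm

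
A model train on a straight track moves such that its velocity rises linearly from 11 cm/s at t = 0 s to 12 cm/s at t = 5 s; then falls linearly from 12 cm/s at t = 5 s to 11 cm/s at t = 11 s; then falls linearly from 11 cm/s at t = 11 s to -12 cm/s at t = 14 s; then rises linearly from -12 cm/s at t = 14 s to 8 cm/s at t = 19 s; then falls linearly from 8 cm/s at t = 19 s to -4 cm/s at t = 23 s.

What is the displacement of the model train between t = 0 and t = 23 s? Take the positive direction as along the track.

Net displacement equals the area under the velocity-time graph (areas below the axis count negative).
0–5 s: ½(11 + 12)(5) = 57.5 cm
5–11 s: ½(12 + 11)(6) = 69 cm
11–14 s: ½(11 + -12)(3) = -1.5 cm
14–19 s: ½(-12 + 8)(5) = -10 cm
19–23 s: ½(8 + -4)(4) = 8 cm
Net displacement = 123 cm

123 cm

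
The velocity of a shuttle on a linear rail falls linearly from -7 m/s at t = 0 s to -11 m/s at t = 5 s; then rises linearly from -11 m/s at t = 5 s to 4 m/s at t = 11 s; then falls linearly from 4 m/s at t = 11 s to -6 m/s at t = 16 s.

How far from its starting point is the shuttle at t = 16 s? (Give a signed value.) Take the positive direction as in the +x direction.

-71 m

Net displacement equals the area under the velocity-time graph (areas below the axis count negative).
0–5 s: ½(-7 + -11)(5) = -45 m
5–11 s: ½(-11 + 4)(6) = -21 m
11–16 s: ½(4 + -6)(5) = -5 m
Net displacement = -71 m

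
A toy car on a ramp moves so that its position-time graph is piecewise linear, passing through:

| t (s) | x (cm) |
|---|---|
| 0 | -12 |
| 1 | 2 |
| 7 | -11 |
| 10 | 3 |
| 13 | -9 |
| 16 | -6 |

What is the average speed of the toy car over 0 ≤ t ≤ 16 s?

Average speed = (total path length)/(elapsed time); on a piecewise-linear x-t graph the path length is Σ|Δx|.
0–1 s: |Δx| = |2 − -12| = 14 cm
1–7 s: |Δx| = |-11 − 2| = 13 cm
7–10 s: |Δx| = |3 − -11| = 14 cm
10–13 s: |Δx| = |-9 − 3| = 12 cm
13–16 s: |Δx| = |-6 − -9| = 3 cm
Total path = 56 cm; average speed = 56/16 = 3.5 cm/s.

3.5 cm/s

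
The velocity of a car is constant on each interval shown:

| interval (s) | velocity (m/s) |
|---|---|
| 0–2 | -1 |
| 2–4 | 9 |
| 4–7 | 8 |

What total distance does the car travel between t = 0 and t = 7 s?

44 m

Total distance travelled is ∫|v| dt — sum the magnitudes of each area piece.
0–2 s: |-1| × 2 = 2 m
2–4 s: |9| × 2 = 18 m
4–7 s: |8| × 3 = 24 m
Total distance = 44 m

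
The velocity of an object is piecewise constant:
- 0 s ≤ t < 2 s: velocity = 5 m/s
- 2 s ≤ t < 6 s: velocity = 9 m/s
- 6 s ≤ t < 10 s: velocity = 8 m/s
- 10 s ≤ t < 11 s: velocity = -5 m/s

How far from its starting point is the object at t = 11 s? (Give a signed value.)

Net displacement equals the area under the velocity-time graph (areas below the axis count negative).
0–2 s: 5 × 2 = 10 m
2–6 s: 9 × 4 = 36 m
6–10 s: 8 × 4 = 32 m
10–11 s: -5 × 1 = -5 m
Net displacement = 73 m

73 m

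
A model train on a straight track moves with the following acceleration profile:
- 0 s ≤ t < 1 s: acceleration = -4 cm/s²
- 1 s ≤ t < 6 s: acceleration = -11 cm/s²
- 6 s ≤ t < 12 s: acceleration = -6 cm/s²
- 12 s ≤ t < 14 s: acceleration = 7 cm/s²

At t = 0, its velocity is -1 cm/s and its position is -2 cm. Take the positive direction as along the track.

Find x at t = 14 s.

On each constant-a segment, Δv = aΔt and Δx = v₀Δt + ½aΔt²; chain segment to segment.
0–1 s: v starts -1 cm/s; Δx = -1·1 + ½·-4·1² = -3 cm; v ends -5 cm/s.
1–6 s: v starts -5 cm/s; Δx = -5·5 + ½·-11·5² = -162.5 cm; v ends -60 cm/s.
6–12 s: v starts -60 cm/s; Δx = -60·6 + ½·-6·6² = -468 cm; v ends -96 cm/s.
12–14 s: v starts -96 cm/s; Δx = -96·2 + ½·7·2² = -178 cm; v ends -82 cm/s.
x(14) = -2 + Σ Δx = -813.5 cm.

-813.5 cm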